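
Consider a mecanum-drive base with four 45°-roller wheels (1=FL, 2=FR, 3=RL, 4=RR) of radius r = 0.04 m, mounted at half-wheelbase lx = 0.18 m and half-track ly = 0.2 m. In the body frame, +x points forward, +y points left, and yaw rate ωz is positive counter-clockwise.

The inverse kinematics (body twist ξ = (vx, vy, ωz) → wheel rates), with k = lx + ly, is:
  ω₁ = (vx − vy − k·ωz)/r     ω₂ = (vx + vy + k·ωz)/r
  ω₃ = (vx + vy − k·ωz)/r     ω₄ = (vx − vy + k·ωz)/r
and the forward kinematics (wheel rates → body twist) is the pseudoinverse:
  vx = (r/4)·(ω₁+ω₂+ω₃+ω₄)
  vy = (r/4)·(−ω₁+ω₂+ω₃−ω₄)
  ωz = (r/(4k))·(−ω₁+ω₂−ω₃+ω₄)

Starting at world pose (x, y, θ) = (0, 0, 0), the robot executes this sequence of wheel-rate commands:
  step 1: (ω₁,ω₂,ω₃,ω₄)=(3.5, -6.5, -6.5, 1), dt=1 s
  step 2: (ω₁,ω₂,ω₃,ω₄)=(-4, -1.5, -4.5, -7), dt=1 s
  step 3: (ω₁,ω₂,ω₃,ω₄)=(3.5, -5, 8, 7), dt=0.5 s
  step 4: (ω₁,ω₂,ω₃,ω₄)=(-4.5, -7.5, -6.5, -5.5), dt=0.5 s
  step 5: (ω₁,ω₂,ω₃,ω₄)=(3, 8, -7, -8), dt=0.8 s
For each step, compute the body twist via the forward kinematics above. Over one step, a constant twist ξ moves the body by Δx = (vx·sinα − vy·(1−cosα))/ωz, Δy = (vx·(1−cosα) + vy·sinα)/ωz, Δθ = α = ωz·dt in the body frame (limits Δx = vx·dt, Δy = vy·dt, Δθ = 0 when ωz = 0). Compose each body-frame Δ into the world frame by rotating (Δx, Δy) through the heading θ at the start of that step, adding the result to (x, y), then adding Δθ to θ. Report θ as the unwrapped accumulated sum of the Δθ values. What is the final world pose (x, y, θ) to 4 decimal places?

step 1: ξ=(vx,vy,ωz)=(-0.0850, -0.1750, -0.0658), dt=1.0 → body Δ=(-0.0907, -0.1721, -0.0658) → world pose (-0.0907, -0.1721, -0.0658)
step 2: ξ=(vx,vy,ωz)=(-0.1700, 0.0500, 0.0000), dt=1.0 → body Δ=(-0.1700, 0.0500, 0.0000) → world pose (-0.2570, -0.1110, -0.0658)
step 3: ξ=(vx,vy,ωz)=(0.1350, -0.0750, -0.2500), dt=0.5 → body Δ=(0.0650, -0.0416, -0.1250) → world pose (-0.1949, -0.1568, -0.1908)
step 4: ξ=(vx,vy,ωz)=(-0.2400, -0.0400, -0.0526), dt=0.5 → body Δ=(-0.1202, -0.0184, -0.0263) → world pose (-0.3165, -0.1521, -0.2171)
step 5: ξ=(vx,vy,ωz)=(-0.0400, 0.0600, 0.1053), dt=0.8 → body Δ=(-0.0340, 0.0466, 0.0842) → world pose (-0.3396, -0.0993, -0.1329)

(-0.3396, -0.0993, -0.1329)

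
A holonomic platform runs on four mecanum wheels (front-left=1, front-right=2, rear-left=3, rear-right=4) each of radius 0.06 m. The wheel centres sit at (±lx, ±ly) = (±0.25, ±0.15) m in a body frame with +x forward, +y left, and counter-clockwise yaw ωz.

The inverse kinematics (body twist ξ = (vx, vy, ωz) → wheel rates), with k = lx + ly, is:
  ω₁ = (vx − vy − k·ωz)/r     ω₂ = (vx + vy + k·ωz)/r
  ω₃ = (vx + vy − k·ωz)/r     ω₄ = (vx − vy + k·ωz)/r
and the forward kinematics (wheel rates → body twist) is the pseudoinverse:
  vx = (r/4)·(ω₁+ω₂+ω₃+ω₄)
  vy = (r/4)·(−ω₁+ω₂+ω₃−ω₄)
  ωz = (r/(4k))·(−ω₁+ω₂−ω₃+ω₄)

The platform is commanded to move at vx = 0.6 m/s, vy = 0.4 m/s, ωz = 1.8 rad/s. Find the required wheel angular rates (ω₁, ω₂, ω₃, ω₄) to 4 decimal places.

k = lx + ly = 0.25 + 0.15 = 0.4000;  k·ωz = 0.4000·1.8 = 0.7200
ω₁ (FL) = (vx − vy − k·ωz)/r = -0.5200/0.06 = -8.6667
ω₂ (FR) = (vx + vy + k·ωz)/r = 1.7200/0.06 = 28.6667
ω₃ (RL) = (vx + vy − k·ωz)/r = 0.2800/0.06 = 4.6667
ω₄ (RR) = (vx − vy + k·ωz)/r = 0.9200/0.06 = 15.3333

(-8.6667, 28.6667, 4.6667, 15.3333)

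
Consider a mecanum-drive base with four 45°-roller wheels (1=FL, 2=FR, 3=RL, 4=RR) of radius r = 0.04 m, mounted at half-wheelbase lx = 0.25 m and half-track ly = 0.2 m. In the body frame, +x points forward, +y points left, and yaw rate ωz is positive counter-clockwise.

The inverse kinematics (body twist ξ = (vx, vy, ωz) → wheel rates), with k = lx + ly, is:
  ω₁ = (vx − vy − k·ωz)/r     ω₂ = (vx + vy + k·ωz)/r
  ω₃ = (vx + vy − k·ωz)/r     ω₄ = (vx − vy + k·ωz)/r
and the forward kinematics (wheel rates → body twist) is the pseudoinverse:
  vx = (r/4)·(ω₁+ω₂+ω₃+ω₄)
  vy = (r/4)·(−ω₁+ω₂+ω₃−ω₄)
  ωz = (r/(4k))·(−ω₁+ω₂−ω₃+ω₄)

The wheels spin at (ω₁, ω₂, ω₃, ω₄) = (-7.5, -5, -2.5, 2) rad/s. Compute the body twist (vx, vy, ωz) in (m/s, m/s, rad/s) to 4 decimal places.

k = lx + ly = 0.25 + 0.2 = 0.4500
ω₁+ω₂+ω₃+ω₄ = -13.0000  →  vx = (0.04/4)·-13.0000 = -0.1300
−ω₁+ω₂+ω₃−ω₄ = -2.0000  →  vy = (0.04/4)·-2.0000 = -0.0200
−ω₁+ω₂−ω₃+ω₄ = 7.0000  →  ωz = (0.04/1.8000)·7.0000 = 0.1556

(-0.1300, -0.0200, 0.1556)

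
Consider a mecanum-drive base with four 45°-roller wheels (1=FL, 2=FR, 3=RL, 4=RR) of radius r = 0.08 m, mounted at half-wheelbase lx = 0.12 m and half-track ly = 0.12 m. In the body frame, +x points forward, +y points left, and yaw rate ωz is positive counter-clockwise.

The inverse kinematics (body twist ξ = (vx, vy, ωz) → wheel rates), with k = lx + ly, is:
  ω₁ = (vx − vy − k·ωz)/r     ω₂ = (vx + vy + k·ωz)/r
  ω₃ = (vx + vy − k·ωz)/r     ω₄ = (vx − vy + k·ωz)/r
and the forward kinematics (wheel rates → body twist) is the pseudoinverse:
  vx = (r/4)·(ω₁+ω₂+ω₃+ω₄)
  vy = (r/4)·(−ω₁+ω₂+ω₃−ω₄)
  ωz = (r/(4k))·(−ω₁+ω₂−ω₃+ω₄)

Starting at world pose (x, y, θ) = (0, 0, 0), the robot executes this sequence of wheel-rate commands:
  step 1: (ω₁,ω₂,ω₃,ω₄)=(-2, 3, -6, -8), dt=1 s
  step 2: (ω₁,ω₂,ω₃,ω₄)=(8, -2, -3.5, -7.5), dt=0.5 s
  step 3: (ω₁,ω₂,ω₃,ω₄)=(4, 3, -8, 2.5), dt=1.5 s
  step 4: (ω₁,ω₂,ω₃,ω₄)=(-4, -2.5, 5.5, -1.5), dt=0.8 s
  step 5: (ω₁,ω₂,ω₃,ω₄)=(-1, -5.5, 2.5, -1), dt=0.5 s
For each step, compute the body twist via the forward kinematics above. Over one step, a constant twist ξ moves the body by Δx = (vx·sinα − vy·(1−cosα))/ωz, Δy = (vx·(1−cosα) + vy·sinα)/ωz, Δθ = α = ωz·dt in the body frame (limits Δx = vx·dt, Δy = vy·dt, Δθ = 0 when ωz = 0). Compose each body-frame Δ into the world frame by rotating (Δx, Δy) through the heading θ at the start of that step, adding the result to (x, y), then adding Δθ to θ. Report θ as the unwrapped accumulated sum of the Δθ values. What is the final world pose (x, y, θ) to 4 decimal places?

step 1: ξ=(vx,vy,ωz)=(-0.2600, 0.1400, 0.2500), dt=1.0 → body Δ=(-0.2747, 0.1062, 0.2500) → world pose (-0.2747, 0.1062, 0.2500)
step 2: ξ=(vx,vy,ωz)=(-0.1000, -0.1200, -1.1667), dt=0.5 → body Δ=(-0.0642, -0.0425, -0.5833) → world pose (-0.3264, 0.0492, -0.3333)
step 3: ξ=(vx,vy,ωz)=(0.0300, -0.2300, 0.7917), dt=1.5 → body Δ=(0.2170, -0.2457, 1.1875) → world pose (-0.2017, -0.2540, 0.8542)
step 4: ξ=(vx,vy,ωz)=(-0.0500, 0.1700, -0.4583), dt=0.8 → body Δ=(-0.0145, 0.1402, -0.3667) → world pose (-0.3170, -0.1728, 0.4875)
step 5: ξ=(vx,vy,ωz)=(-0.1000, -0.0200, -0.6667), dt=0.5 → body Δ=(-0.0507, -0.0016, -0.3333) → world pose (-0.3611, -0.1980, 0.1542)

(-0.3611, -0.1980, 0.1542)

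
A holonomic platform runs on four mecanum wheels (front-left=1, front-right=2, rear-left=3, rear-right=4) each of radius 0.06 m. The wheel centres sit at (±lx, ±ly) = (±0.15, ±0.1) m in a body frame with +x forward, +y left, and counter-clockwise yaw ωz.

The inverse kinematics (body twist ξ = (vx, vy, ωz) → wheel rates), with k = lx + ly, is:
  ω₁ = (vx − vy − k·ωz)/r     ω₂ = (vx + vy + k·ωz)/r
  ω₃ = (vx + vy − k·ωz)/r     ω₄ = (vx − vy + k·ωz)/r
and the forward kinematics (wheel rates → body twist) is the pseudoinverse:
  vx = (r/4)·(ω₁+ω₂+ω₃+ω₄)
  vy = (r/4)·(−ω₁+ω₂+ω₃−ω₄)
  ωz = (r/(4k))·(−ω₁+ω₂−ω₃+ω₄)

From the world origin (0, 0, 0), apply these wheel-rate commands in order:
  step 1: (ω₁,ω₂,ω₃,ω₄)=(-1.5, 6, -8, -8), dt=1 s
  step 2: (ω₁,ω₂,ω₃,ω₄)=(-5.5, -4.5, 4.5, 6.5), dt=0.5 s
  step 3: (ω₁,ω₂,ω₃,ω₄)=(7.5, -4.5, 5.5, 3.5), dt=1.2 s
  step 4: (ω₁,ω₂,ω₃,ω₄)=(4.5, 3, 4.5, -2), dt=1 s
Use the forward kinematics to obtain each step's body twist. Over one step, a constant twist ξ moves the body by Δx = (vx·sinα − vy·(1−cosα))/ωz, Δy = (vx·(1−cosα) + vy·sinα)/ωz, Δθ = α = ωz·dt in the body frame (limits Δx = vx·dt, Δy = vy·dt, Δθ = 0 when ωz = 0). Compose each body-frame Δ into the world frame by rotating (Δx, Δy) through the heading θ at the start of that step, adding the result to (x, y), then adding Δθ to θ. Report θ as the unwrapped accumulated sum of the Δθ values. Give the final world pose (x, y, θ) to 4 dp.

step 1: ξ=(vx,vy,ωz)=(-0.1725, 0.1125, 0.4500), dt=1.0 → body Δ=(-0.1916, 0.0706, 0.4500) → world pose (-0.1916, 0.0706, 0.4500)
step 2: ξ=(vx,vy,ωz)=(0.0150, -0.0150, 0.1800), dt=0.5 → body Δ=(0.0078, -0.0072, 0.0900) → world pose (-0.1815, 0.0675, 0.5400)
step 3: ξ=(vx,vy,ωz)=(0.1800, -0.1500, -0.8400), dt=1.2 → body Δ=(0.0979, -0.2510, -1.0080) → world pose (0.0316, -0.0974, -0.4680)
step 4: ξ=(vx,vy,ωz)=(0.1500, 0.0750, -0.4800), dt=1.0 → body Δ=(0.1620, 0.0368, -0.4800) → world pose (0.1927, -0.1376, -0.9480)

(0.1927, -0.1376, -0.9480)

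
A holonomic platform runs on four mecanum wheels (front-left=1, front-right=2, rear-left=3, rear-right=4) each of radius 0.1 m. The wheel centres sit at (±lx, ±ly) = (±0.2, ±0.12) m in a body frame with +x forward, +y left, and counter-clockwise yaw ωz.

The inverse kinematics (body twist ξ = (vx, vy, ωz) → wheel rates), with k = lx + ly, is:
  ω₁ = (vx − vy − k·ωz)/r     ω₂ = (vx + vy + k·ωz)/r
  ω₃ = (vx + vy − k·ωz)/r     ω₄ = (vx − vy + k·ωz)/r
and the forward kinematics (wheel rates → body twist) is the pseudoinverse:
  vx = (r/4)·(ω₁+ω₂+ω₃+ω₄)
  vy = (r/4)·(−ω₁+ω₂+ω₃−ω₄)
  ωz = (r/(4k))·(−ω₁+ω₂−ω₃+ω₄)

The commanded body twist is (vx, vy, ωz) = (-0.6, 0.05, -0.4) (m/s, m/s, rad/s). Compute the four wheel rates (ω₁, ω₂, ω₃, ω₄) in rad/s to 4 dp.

k = lx + ly = 0.2 + 0.12 = 0.3200;  k·ωz = 0.3200·-0.4 = -0.1280
ω₁ (FL) = (vx − vy − k·ωz)/r = -0.5220/0.1 = -5.2200
ω₂ (FR) = (vx + vy + k·ωz)/r = -0.6780/0.1 = -6.7800
ω₃ (RL) = (vx + vy − k·ωz)/r = -0.4220/0.1 = -4.2200
ω₄ (RR) = (vx − vy + k·ωz)/r = -0.7780/0.1 = -7.7800

(-5.2200, -6.7800, -4.2200, -7.7800)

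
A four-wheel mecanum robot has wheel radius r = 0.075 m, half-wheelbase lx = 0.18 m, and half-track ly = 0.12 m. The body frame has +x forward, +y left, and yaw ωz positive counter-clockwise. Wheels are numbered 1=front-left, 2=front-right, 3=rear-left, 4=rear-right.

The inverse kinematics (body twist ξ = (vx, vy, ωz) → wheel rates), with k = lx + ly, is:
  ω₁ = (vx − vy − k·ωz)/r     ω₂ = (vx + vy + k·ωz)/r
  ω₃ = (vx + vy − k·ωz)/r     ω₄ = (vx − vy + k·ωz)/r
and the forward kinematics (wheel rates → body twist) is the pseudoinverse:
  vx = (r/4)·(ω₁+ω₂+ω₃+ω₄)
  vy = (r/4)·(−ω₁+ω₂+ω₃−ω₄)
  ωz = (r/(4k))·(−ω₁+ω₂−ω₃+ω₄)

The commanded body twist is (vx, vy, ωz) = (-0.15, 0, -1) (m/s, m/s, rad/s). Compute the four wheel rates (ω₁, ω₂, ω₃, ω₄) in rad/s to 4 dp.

k = lx + ly = 0.18 + 0.12 = 0.3000;  k·ωz = 0.3000·-1 = -0.3000
ω₁ (FL) = (vx − vy − k·ωz)/r = 0.1500/0.075 = 2.0000
ω₂ (FR) = (vx + vy + k·ωz)/r = -0.4500/0.075 = -6.0000
ω₃ (RL) = (vx + vy − k·ωz)/r = 0.1500/0.075 = 2.0000
ω₄ (RR) = (vx − vy + k·ωz)/r = -0.4500/0.075 = -6.0000

(2.0000, -6.0000, 2.0000, -6.0000)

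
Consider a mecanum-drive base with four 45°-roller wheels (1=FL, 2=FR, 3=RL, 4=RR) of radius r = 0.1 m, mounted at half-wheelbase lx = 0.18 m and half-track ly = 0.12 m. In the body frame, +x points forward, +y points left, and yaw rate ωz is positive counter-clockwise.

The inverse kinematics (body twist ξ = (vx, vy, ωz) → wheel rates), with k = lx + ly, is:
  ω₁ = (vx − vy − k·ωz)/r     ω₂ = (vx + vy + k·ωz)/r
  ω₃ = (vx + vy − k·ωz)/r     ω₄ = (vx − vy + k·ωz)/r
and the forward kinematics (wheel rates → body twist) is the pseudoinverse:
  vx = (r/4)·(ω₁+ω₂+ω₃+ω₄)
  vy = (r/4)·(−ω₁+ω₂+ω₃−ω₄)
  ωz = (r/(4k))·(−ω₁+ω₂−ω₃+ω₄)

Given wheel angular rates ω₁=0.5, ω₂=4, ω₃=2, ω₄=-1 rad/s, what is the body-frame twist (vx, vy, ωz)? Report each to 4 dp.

(0.1375, 0.1625, 0.0417)

k = lx + ly = 0.18 + 0.12 = 0.3000
ω₁+ω₂+ω₃+ω₄ = 5.5000  →  vx = (0.1/4)·5.5000 = 0.1375
−ω₁+ω₂+ω₃−ω₄ = 6.5000  →  vy = (0.1/4)·6.5000 = 0.1625
−ω₁+ω₂−ω₃+ω₄ = 0.5000  →  ωz = (0.1/1.2000)·0.5000 = 0.0417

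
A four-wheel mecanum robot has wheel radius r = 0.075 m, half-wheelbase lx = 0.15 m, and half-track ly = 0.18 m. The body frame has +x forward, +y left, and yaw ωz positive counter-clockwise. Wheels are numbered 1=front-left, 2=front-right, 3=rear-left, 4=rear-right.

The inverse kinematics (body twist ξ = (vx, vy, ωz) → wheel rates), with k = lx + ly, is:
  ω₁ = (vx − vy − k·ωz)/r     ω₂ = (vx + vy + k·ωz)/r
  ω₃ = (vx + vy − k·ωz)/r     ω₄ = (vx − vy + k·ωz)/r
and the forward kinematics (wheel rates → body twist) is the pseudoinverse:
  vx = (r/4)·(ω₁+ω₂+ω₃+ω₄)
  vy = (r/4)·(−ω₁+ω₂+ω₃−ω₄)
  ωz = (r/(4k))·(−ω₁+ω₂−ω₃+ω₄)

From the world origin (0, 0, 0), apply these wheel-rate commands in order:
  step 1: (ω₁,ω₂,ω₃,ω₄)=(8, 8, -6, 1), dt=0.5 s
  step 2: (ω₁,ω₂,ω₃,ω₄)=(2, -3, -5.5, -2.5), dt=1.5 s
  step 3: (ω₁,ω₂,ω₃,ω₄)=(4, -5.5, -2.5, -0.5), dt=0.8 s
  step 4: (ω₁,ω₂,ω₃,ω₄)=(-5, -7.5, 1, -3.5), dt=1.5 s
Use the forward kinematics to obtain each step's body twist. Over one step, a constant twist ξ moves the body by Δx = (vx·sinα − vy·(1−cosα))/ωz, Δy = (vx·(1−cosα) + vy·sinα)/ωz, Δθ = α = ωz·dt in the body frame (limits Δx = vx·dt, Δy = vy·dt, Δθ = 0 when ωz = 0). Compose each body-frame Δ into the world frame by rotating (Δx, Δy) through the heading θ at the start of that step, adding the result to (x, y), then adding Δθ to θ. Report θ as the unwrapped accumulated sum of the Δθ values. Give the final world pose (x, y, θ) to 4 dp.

step 1: ξ=(vx,vy,ωz)=(0.2062, -0.1312, 0.3977), dt=0.5 → body Δ=(0.1090, -0.0550, 0.1989) → world pose (0.1090, -0.0550, 0.1989)
step 2: ξ=(vx,vy,ωz)=(-0.1687, -0.1500, -0.1136), dt=1.5 → body Δ=(-0.2710, -0.2024, -0.1705) → world pose (-0.1168, -0.3069, 0.0284)
step 3: ξ=(vx,vy,ωz)=(-0.0844, -0.2156, -0.4261), dt=0.8 → body Δ=(-0.0953, -0.1578, -0.3409) → world pose (-0.2076, -0.4673, -0.3125)
step 4: ξ=(vx,vy,ωz)=(-0.2812, 0.0375, -0.3977), dt=1.5 → body Δ=(-0.3810, 0.1751, -0.5966) → world pose (-0.5163, -0.1836, -0.9091)

(-0.5163, -0.1836, -0.9091)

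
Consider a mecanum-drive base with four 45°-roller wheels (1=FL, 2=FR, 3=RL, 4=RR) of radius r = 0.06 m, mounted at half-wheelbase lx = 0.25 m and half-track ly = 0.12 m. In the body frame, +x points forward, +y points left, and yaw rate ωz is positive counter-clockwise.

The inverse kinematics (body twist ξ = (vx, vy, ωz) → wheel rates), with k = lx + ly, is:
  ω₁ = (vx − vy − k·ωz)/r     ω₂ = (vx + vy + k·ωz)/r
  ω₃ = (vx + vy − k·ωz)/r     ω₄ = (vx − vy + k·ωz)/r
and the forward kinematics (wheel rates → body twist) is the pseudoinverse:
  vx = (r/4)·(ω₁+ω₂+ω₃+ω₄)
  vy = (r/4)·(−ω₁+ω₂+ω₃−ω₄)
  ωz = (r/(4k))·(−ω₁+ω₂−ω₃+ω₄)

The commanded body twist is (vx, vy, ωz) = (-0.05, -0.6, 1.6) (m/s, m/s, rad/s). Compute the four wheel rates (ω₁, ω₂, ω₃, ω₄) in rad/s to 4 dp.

(-0.7000, -0.9667, -20.7000, 19.0333)

k = lx + ly = 0.25 + 0.12 = 0.3700;  k·ωz = 0.3700·1.6 = 0.5920
ω₁ (FL) = (vx − vy − k·ωz)/r = -0.0420/0.06 = -0.7000
ω₂ (FR) = (vx + vy + k·ωz)/r = -0.0580/0.06 = -0.9667
ω₃ (RL) = (vx + vy − k·ωz)/r = -1.2420/0.06 = -20.7000
ω₄ (RR) = (vx − vy + k·ωz)/r = 1.1420/0.06 = 19.0333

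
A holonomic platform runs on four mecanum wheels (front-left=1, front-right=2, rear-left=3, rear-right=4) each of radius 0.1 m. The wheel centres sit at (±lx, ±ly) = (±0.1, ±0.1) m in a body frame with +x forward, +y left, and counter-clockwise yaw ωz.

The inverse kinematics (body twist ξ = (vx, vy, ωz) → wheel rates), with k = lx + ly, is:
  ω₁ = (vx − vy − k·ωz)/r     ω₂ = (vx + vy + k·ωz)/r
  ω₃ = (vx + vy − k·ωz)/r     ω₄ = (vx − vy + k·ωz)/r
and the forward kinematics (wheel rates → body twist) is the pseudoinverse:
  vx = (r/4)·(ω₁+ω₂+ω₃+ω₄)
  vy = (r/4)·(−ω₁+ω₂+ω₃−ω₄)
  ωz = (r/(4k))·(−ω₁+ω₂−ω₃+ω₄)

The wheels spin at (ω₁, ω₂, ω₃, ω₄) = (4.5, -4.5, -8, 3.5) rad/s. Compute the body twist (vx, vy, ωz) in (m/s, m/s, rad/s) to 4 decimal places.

(-0.1125, -0.5125, 0.3125)

k = lx + ly = 0.1 + 0.1 = 0.2000
ω₁+ω₂+ω₃+ω₄ = -4.5000  →  vx = (0.1/4)·-4.5000 = -0.1125
−ω₁+ω₂+ω₃−ω₄ = -20.5000  →  vy = (0.1/4)·-20.5000 = -0.5125
−ω₁+ω₂−ω₃+ω₄ = 2.5000  →  ωz = (0.1/0.8000)·2.5000 = 0.3125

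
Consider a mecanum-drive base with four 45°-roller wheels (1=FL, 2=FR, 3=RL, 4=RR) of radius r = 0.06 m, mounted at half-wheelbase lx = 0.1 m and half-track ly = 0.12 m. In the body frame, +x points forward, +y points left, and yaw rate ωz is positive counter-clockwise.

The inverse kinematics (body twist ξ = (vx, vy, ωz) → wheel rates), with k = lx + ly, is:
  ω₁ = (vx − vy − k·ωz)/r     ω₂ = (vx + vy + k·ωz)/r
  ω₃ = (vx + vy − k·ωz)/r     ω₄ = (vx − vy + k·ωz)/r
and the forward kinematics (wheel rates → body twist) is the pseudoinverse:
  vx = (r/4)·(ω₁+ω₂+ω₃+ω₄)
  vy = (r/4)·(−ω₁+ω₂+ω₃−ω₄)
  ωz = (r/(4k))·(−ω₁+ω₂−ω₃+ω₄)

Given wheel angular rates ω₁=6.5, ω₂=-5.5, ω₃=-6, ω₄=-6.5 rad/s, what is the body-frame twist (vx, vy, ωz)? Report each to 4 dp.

k = lx + ly = 0.1 + 0.12 = 0.2200
ω₁+ω₂+ω₃+ω₄ = -11.5000  →  vx = (0.06/4)·-11.5000 = -0.1725
−ω₁+ω₂+ω₃−ω₄ = -11.5000  →  vy = (0.06/4)·-11.5000 = -0.1725
−ω₁+ω₂−ω₃+ω₄ = -12.5000  →  ωz = (0.06/0.8800)·-12.5000 = -0.8523

(-0.1725, -0.1725, -0.8523)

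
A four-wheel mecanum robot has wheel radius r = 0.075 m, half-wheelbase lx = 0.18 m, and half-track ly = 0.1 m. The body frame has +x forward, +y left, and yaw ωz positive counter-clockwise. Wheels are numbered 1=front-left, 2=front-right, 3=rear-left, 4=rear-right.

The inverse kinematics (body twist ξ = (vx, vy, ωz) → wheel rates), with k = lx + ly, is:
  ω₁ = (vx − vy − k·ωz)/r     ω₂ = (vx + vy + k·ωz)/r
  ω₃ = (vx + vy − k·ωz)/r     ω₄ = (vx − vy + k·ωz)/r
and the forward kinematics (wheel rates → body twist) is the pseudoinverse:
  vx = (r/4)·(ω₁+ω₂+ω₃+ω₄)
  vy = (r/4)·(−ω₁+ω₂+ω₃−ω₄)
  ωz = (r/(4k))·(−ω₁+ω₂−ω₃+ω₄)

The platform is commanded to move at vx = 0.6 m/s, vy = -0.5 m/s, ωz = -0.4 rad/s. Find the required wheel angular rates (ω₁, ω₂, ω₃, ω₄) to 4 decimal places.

(16.1600, -0.1600, 2.8267, 13.1733)

k = lx + ly = 0.18 + 0.1 = 0.2800;  k·ωz = 0.2800·-0.4 = -0.1120
ω₁ (FL) = (vx − vy − k·ωz)/r = 1.2120/0.075 = 16.1600
ω₂ (FR) = (vx + vy + k·ωz)/r = -0.0120/0.075 = -0.1600
ω₃ (RL) = (vx + vy − k·ωz)/r = 0.2120/0.075 = 2.8267
ω₄ (RR) = (vx − vy + k·ωz)/r = 0.9880/0.075 = 13.1733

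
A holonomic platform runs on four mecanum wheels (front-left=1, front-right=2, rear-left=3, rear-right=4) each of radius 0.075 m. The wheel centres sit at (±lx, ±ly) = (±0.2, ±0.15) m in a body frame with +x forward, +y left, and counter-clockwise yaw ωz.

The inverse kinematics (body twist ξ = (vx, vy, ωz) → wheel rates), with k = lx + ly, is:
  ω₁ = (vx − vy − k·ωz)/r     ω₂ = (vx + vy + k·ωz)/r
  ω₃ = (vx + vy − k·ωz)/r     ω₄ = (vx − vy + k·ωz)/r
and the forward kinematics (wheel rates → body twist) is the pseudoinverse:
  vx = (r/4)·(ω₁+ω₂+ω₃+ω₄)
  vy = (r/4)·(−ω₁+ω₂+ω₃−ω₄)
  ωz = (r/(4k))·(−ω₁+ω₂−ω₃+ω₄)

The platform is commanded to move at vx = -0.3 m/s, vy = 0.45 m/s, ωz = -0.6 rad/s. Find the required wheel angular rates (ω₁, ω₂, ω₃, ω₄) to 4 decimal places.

(-7.2000, -0.8000, 4.8000, -12.8000)

k = lx + ly = 0.2 + 0.15 = 0.3500;  k·ωz = 0.3500·-0.6 = -0.2100
ω₁ (FL) = (vx − vy − k·ωz)/r = -0.5400/0.075 = -7.2000
ω₂ (FR) = (vx + vy + k·ωz)/r = -0.0600/0.075 = -0.8000
ω₃ (RL) = (vx + vy − k·ωz)/r = 0.3600/0.075 = 4.8000
ω₄ (RR) = (vx − vy + k·ωz)/r = -0.9600/0.075 = -12.8000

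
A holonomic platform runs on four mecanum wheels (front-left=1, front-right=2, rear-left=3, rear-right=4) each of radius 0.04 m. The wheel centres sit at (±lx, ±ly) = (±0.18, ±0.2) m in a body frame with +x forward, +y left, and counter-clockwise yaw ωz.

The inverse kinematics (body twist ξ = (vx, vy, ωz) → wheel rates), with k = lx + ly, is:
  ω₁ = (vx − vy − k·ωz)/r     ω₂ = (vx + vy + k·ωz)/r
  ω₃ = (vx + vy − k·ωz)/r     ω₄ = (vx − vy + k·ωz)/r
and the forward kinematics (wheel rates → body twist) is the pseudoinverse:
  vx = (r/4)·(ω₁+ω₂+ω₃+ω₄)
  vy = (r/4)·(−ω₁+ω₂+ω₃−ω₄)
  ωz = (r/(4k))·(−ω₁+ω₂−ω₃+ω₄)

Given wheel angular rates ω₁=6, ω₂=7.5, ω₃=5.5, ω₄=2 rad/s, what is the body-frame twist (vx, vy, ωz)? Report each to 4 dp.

k = lx + ly = 0.18 + 0.2 = 0.3800
ω₁+ω₂+ω₃+ω₄ = 21.0000  →  vx = (0.04/4)·21.0000 = 0.2100
−ω₁+ω₂+ω₃−ω₄ = 5.0000  →  vy = (0.04/4)·5.0000 = 0.0500
−ω₁+ω₂−ω₃+ω₄ = -2.0000  →  ωz = (0.04/1.5200)·-2.0000 = -0.0526

(0.2100, 0.0500, -0.0526)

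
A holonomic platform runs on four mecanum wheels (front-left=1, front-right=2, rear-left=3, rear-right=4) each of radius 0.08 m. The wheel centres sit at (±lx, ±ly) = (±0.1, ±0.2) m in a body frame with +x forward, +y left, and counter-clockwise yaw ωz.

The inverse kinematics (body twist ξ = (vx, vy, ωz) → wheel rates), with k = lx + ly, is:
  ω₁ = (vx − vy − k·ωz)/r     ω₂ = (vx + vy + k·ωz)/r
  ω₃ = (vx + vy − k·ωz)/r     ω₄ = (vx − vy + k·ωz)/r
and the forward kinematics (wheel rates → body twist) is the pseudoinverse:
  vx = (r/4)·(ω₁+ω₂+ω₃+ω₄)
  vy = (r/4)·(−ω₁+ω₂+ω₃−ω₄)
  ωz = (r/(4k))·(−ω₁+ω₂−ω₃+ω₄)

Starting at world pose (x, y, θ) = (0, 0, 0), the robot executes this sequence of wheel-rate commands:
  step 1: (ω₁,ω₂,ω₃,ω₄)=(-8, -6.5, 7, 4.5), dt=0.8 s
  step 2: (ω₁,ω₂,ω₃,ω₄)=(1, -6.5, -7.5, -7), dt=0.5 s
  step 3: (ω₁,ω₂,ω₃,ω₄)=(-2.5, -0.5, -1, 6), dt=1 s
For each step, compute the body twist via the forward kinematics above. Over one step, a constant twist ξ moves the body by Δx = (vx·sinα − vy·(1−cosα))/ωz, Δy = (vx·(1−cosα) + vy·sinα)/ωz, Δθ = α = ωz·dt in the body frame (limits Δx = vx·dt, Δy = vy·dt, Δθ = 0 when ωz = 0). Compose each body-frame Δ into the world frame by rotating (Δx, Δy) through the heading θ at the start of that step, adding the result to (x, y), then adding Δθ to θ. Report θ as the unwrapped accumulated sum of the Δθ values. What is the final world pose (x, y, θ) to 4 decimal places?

step 1: ξ=(vx,vy,ωz)=(-0.0600, 0.0800, -0.0667), dt=0.8 → body Δ=(-0.0463, 0.0652, -0.0533) → world pose (-0.0463, 0.0652, -0.0533)
step 2: ξ=(vx,vy,ωz)=(-0.4000, -0.1600, -0.4667), dt=0.5 → body Δ=(-0.2075, -0.0560, -0.2333) → world pose (-0.2564, 0.0203, -0.2867)
step 3: ξ=(vx,vy,ωz)=(0.0400, -0.1000, 0.6000), dt=1.0 → body Δ=(0.0668, -0.0825, 0.6000) → world pose (-0.2157, -0.0776, 0.3133)

(-0.2157, -0.0776, 0.3133)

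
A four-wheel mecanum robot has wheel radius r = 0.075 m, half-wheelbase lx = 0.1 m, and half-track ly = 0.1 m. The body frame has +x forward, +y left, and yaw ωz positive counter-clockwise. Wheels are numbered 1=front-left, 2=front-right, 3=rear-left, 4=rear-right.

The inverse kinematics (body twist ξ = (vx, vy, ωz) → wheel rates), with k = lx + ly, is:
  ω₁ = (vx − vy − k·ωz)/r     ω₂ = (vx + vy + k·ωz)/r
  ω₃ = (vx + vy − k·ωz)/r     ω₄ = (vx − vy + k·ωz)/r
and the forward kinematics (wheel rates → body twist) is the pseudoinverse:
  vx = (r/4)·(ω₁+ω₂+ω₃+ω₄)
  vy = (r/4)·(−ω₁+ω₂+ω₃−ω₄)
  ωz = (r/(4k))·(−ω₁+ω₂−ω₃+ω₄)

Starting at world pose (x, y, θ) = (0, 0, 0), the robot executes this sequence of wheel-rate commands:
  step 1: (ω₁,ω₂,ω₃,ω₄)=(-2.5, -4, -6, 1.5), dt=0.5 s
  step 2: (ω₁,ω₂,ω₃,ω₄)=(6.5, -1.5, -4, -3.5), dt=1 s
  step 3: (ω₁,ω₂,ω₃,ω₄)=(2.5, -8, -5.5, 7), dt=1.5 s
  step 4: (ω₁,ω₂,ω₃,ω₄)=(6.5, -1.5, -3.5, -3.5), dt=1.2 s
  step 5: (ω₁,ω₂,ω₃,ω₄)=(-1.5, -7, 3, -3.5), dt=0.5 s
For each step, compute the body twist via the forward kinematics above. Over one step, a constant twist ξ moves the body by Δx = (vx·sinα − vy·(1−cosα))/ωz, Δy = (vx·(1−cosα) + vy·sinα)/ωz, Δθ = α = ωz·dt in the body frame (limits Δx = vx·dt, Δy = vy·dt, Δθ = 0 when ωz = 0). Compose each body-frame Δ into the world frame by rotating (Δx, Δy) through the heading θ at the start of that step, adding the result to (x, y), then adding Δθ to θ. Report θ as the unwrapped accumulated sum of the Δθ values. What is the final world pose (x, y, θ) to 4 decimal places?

(-0.5780, -0.8758, -1.6031)

step 1: ξ=(vx,vy,ωz)=(-0.2062, -0.1687, 0.5625), dt=0.5 → body Δ=(-0.0900, -0.0977, 0.2812) → world pose (-0.0900, -0.0977, 0.2812)
step 2: ξ=(vx,vy,ωz)=(-0.0469, -0.1594, -0.7031), dt=1.0 → body Δ=(-0.0969, -0.1308, -0.7031) → world pose (-0.1468, -0.2502, -0.4219)
step 3: ξ=(vx,vy,ωz)=(-0.0750, -0.4313, 0.1875), dt=1.5 → body Δ=(-0.0207, -0.6541, 0.2812) → world pose (-0.4334, -0.8385, -0.1406)
step 4: ξ=(vx,vy,ωz)=(-0.0375, -0.1500, -0.7500), dt=1.2 → body Δ=(-0.1148, -0.1377, -0.9000) → world pose (-0.5664, -0.9588, -1.0406)
step 5: ξ=(vx,vy,ωz)=(-0.1688, 0.0187, -1.1250), dt=0.5 → body Δ=(-0.0774, 0.0320, -0.5625) → world pose (-0.5780, -0.8758, -1.6031)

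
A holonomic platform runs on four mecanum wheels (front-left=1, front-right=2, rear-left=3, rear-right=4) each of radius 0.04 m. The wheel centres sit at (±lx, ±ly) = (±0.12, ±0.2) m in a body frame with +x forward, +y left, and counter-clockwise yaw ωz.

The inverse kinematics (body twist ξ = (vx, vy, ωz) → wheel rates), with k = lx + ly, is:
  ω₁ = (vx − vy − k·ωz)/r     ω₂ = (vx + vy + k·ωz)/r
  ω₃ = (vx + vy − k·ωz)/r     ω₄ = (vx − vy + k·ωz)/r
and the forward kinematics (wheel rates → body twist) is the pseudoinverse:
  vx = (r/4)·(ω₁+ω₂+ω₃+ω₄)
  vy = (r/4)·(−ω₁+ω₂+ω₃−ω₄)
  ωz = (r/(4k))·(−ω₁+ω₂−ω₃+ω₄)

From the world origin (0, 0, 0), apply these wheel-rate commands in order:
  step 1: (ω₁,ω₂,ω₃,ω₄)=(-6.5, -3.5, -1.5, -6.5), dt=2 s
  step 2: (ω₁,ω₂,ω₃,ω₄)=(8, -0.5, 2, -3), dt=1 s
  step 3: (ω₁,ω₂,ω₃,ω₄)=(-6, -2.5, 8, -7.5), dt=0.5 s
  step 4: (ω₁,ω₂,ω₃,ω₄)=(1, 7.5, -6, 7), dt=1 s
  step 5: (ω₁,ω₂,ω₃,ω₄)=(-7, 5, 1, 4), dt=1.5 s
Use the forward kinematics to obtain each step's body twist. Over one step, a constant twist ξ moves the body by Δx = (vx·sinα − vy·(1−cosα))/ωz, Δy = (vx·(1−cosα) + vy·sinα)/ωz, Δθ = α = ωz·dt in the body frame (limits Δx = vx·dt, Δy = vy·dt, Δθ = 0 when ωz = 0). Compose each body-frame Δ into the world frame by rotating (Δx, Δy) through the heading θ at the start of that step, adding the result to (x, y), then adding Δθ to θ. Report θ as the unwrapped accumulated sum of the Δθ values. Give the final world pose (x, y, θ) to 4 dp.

(-0.2033, 0.2695, 0.5781)

step 1: ξ=(vx,vy,ωz)=(-0.1800, 0.0800, -0.0625), dt=2.0 → body Δ=(-0.3491, 0.1821, -0.1250) → world pose (-0.3491, 0.1821, -0.1250)
step 2: ξ=(vx,vy,ωz)=(0.0650, -0.0350, -0.4219), dt=1.0 → body Δ=(0.0558, -0.0475, -0.4219) → world pose (-0.2996, 0.1280, -0.5469)
step 3: ξ=(vx,vy,ωz)=(-0.0800, 0.1900, -0.3750), dt=0.5 → body Δ=(-0.0309, 0.0982, -0.1875) → world pose (-0.2749, 0.2279, -0.7344)
step 4: ξ=(vx,vy,ωz)=(0.0950, -0.0650, 0.6094), dt=1.0 → body Δ=(0.1084, -0.0330, 0.6094) → world pose (-0.2166, 0.1308, -0.1250)
step 5: ξ=(vx,vy,ωz)=(0.0300, 0.0900, 0.4688), dt=1.5 → body Δ=(-0.0042, 0.1393, 0.7031) → world pose (-0.2033, 0.2695, 0.5781)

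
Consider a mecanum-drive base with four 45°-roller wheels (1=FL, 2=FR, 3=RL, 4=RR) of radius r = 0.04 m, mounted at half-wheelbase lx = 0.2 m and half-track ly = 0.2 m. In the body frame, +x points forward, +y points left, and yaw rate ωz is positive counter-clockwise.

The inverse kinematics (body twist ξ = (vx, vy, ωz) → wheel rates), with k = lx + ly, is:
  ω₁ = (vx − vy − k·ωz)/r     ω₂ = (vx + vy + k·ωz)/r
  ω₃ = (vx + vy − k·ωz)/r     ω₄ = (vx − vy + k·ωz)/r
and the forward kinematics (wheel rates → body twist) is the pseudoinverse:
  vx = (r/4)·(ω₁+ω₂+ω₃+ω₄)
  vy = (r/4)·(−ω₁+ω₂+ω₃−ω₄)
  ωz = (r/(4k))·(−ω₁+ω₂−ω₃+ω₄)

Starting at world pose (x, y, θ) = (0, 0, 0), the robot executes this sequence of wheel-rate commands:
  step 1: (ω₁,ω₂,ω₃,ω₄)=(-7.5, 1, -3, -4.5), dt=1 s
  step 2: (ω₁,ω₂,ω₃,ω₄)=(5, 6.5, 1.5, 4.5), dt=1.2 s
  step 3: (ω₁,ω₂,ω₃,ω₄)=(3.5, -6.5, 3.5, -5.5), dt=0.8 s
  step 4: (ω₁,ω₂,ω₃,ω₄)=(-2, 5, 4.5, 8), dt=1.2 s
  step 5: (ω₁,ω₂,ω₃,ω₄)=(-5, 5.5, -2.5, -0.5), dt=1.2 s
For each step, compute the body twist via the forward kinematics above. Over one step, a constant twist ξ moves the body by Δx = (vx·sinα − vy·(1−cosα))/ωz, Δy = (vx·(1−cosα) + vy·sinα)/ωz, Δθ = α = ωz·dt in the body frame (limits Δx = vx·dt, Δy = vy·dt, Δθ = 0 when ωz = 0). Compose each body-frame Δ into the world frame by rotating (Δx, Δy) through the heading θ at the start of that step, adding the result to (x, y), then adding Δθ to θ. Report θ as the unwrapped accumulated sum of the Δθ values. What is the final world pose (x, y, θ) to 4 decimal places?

step 1: ξ=(vx,vy,ωz)=(-0.1400, 0.1000, 0.1750), dt=1.0 → body Δ=(-0.1480, 0.0873, 0.1750) → world pose (-0.1480, 0.0873, 0.1750)
step 2: ξ=(vx,vy,ωz)=(0.1750, -0.0150, 0.1125), dt=1.2 → body Δ=(0.2106, -0.0038, 0.1350) → world pose (0.0600, 0.1202, 0.3100)
step 3: ξ=(vx,vy,ωz)=(-0.0500, -0.0100, -0.4750), dt=0.8 → body Δ=(-0.0405, -0.0003, -0.3800) → world pose (0.0215, 0.1075, -0.0700)
step 4: ξ=(vx,vy,ωz)=(0.1550, 0.0350, 0.2625), dt=1.2 → body Δ=(0.1764, 0.0704, 0.3150) → world pose (0.2024, 0.1654, 0.2450)
step 5: ξ=(vx,vy,ωz)=(-0.0250, 0.0850, 0.3125), dt=1.2 → body Δ=(-0.0482, 0.0941, 0.3750) → world pose (0.1328, 0.2450, 0.6200)

(0.1328, 0.2450, 0.6200)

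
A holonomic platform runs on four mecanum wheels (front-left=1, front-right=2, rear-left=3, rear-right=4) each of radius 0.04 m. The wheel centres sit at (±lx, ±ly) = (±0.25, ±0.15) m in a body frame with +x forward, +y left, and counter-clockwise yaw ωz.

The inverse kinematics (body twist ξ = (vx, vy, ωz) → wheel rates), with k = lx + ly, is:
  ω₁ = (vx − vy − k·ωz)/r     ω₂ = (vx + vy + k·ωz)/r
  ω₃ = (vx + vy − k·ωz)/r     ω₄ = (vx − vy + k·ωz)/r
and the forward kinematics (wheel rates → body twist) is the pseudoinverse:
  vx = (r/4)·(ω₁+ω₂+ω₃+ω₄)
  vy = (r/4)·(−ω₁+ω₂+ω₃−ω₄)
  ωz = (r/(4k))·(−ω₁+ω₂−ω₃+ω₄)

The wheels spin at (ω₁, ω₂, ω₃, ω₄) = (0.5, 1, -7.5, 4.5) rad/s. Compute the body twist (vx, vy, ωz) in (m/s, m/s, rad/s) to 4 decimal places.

k = lx + ly = 0.25 + 0.15 = 0.4000
ω₁+ω₂+ω₃+ω₄ = -1.5000  →  vx = (0.04/4)·-1.5000 = -0.0150
−ω₁+ω₂+ω₃−ω₄ = -11.5000  →  vy = (0.04/4)·-11.5000 = -0.1150
−ω₁+ω₂−ω₃+ω₄ = 12.5000  →  ωz = (0.04/1.6000)·12.5000 = 0.3125

(-0.0150, -0.1150, 0.3125)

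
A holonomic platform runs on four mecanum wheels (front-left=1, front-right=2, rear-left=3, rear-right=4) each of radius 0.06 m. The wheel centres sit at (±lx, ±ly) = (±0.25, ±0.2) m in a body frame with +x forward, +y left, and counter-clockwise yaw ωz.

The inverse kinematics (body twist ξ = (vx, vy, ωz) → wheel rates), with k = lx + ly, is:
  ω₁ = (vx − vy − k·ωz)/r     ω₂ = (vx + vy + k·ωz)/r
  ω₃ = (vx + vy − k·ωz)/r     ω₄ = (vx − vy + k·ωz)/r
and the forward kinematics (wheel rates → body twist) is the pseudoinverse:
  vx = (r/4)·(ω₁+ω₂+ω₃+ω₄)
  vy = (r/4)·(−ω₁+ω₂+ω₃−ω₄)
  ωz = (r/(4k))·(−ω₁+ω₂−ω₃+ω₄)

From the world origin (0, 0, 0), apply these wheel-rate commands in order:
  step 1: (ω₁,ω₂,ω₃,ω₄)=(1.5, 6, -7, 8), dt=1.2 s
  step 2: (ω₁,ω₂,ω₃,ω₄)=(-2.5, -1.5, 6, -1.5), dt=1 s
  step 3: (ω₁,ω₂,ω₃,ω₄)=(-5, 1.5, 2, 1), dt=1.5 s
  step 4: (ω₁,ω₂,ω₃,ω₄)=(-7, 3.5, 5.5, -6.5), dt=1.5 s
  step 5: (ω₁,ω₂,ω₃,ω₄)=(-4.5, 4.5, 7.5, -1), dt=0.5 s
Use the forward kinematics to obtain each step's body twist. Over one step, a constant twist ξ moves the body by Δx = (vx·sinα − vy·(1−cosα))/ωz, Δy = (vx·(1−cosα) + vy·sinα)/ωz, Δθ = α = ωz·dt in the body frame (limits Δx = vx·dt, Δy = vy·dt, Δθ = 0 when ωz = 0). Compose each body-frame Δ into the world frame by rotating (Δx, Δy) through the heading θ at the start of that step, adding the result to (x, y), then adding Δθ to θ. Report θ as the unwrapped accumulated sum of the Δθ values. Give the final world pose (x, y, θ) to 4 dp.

step 1: ξ=(vx,vy,ωz)=(0.1275, -0.1575, 0.6500), dt=1.2 → body Δ=(0.2080, -0.1137, 0.7800) → world pose (0.2080, -0.1137, 0.7800)
step 2: ξ=(vx,vy,ωz)=(0.0075, 0.1275, -0.2167), dt=1.0 → body Δ=(0.0212, 0.1257, -0.2167) → world pose (0.1347, -0.0094, 0.5633)
step 3: ξ=(vx,vy,ωz)=(-0.0075, 0.1125, 0.1833), dt=1.5 → body Δ=(-0.0342, 0.1651, 0.2750) → world pose (0.0176, 0.1119, 0.8383)
step 4: ξ=(vx,vy,ωz)=(-0.0675, 0.3375, -0.0500), dt=1.5 → body Δ=(-0.0822, 0.5096, -0.0750) → world pose (-0.4162, 0.3916, 0.7633)
step 5: ξ=(vx,vy,ωz)=(0.0975, 0.2625, 0.0167), dt=0.5 → body Δ=(0.0482, 0.1315, 0.0083) → world pose (-0.4723, 0.5199, 0.7717)

(-0.4723, 0.5199, 0.7717)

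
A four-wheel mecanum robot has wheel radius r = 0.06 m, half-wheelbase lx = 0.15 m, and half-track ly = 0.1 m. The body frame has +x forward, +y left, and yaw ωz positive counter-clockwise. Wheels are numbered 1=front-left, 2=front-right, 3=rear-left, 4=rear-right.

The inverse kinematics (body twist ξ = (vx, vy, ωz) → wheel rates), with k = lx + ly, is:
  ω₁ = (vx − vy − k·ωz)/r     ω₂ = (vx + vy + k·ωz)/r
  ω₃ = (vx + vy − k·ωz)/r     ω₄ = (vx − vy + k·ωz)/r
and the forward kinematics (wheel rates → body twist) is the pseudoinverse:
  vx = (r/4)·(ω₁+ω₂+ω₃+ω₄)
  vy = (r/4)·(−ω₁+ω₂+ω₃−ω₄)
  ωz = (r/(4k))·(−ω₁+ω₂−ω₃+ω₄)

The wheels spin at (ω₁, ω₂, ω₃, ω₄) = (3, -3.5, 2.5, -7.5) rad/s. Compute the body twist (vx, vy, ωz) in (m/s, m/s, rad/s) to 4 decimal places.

k = lx + ly = 0.15 + 0.1 = 0.2500
ω₁+ω₂+ω₃+ω₄ = -5.5000  →  vx = (0.06/4)·-5.5000 = -0.0825
−ω₁+ω₂+ω₃−ω₄ = 3.5000  →  vy = (0.06/4)·3.5000 = 0.0525
−ω₁+ω₂−ω₃+ω₄ = -16.5000  →  ωz = (0.06/1.0000)·-16.5000 = -0.9900

(-0.0825, 0.0525, -0.9900)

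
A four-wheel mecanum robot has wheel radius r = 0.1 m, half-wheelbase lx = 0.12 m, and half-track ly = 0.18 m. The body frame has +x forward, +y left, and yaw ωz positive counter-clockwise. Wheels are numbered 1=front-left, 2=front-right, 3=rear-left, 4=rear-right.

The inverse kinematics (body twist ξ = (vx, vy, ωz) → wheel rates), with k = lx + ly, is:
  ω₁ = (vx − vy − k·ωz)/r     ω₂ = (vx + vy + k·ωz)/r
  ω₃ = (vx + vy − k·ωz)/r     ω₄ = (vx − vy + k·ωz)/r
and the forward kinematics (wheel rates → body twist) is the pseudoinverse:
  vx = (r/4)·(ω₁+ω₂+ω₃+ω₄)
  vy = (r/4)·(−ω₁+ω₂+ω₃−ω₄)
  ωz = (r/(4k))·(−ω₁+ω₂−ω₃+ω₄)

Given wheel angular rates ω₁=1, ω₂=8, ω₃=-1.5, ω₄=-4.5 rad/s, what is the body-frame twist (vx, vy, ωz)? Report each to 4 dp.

k = lx + ly = 0.12 + 0.18 = 0.3000
ω₁+ω₂+ω₃+ω₄ = 3.0000  →  vx = (0.1/4)·3.0000 = 0.0750
−ω₁+ω₂+ω₃−ω₄ = 10.0000  →  vy = (0.1/4)·10.0000 = 0.2500
−ω₁+ω₂−ω₃+ω₄ = 4.0000  →  ωz = (0.1/1.2000)·4.0000 = 0.3333

(0.0750, 0.2500, 0.3333)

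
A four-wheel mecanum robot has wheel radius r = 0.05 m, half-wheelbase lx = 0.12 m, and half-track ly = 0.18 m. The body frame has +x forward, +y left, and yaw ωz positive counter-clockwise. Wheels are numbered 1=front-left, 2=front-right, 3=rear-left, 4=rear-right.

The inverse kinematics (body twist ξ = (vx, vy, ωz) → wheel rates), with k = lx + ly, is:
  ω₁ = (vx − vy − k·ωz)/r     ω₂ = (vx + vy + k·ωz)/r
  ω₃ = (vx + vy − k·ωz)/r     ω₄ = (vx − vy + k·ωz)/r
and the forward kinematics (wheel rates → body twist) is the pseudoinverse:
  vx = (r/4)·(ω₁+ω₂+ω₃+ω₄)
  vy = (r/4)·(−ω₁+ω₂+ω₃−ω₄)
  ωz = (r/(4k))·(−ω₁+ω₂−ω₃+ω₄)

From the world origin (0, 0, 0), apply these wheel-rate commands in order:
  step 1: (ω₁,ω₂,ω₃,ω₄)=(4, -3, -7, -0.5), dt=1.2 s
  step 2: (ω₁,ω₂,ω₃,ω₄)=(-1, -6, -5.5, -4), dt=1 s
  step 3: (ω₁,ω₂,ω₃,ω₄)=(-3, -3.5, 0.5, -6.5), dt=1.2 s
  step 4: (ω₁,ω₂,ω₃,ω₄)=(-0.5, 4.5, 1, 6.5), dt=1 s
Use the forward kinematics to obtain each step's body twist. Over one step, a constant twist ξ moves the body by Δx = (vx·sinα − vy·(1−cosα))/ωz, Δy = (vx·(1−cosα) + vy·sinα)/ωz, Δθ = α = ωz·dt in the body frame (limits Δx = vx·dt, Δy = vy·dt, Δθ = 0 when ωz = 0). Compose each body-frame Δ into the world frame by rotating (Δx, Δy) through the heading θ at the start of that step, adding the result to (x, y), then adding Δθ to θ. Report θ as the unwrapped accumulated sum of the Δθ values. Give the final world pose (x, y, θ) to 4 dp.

(-0.3206, -0.1574, -0.1083)

step 1: ξ=(vx,vy,ωz)=(-0.0813, -0.1688, -0.0208), dt=1.2 → body Δ=(-0.1000, -0.2013, -0.0250) → world pose (-0.1000, -0.2013, -0.0250)
step 2: ξ=(vx,vy,ωz)=(-0.2063, -0.0813, -0.1458), dt=1.0 → body Δ=(-0.2114, -0.0659, -0.1458) → world pose (-0.3130, -0.2619, -0.1708)
step 3: ξ=(vx,vy,ωz)=(-0.1562, 0.0813, -0.3125), dt=1.2 → body Δ=(-0.1651, 0.1300, -0.3750) → world pose (-0.4536, -0.1058, -0.5458)
step 4: ξ=(vx,vy,ωz)=(0.1438, -0.0063, 0.4375), dt=1.0 → body Δ=(0.1406, 0.0249, 0.4375) → world pose (-0.3206, -0.1574, -0.1083)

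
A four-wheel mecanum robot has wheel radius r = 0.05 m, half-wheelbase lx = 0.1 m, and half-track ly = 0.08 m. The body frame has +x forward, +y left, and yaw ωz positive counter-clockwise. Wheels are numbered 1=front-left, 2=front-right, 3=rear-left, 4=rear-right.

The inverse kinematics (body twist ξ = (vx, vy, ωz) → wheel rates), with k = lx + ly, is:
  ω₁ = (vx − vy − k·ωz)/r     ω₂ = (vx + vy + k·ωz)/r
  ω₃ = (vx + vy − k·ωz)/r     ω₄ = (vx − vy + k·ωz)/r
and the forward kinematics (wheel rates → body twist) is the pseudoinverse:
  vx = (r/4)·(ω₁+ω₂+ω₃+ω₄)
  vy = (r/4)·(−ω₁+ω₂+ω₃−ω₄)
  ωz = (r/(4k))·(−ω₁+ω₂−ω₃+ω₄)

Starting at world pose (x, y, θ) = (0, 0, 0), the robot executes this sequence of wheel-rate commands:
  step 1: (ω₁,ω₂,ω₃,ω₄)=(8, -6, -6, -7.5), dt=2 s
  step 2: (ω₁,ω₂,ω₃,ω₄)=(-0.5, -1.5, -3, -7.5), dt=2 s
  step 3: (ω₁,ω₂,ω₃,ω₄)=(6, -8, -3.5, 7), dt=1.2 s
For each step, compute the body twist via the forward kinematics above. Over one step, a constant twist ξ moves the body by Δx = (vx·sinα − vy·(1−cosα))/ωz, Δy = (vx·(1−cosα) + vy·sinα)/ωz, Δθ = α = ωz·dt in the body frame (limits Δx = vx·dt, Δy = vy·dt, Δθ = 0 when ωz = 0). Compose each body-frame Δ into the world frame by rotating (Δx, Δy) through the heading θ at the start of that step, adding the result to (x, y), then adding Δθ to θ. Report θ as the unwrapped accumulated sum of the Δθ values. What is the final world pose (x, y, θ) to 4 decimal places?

(-0.0886, 0.5528, -3.2083)

step 1: ξ=(vx,vy,ωz)=(-0.1438, -0.1563, -1.0764), dt=2.0 → body Δ=(-0.3365, 0.0857, -2.1528) → world pose (-0.3365, 0.0857, -2.1528)
step 2: ξ=(vx,vy,ωz)=(-0.1562, 0.0437, -0.3819), dt=2.0 → body Δ=(-0.2512, 0.1929, -0.7639) → world pose (-0.0373, 0.1895, -2.9167)
step 3: ξ=(vx,vy,ωz)=(0.0188, -0.3063, -0.2431), dt=1.2 → body Δ=(-0.0310, -0.3656, -0.2917) → world pose (-0.0886, 0.5528, -3.2083)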